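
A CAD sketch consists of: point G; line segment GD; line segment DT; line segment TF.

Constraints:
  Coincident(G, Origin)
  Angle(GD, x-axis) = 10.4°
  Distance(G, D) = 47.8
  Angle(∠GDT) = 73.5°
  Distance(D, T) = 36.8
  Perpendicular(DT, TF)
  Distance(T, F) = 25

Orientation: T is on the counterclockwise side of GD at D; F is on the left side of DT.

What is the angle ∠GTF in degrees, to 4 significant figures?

26.87°

∠GDT = 73.5°, so DT runs at 10.4° + (180° − 73.5°) = 116.9° from the x-axis; with |DT| = 36.8, T = D + 36.8·(cos 116.9°, sin 116.9°) = (30.37, 41.45). DT ⟂ TF; with |TF| = 25.0 on the left of DT, F = T + 25.0·(-0.8918, -0.4524) = (8.070, 30.14). Then cos ∠GTF = TG·TF / (|TG||TF|), giving 26.87°.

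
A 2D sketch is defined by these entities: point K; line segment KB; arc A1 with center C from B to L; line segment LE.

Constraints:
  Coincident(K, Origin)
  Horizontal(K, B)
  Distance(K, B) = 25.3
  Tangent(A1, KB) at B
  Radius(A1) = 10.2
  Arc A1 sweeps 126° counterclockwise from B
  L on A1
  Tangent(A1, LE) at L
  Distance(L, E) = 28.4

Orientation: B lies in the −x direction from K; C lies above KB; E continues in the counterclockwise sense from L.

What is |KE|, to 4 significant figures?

51.70

On A1, B sits at bearing -90° from C; a 126° counterclockwise sweep puts L at bearing 36°, so L = C + 10.2·(cos 36°, sin 36°) = (-17.05, 16.20). A1 meets LE tangentially, so CL is at right angles to LE, so LE runs along (−sin 36°, cos 36°); with |LE| = 28.4, E = (-33.74, 39.17). Then |KE| = |E − K| = 51.70.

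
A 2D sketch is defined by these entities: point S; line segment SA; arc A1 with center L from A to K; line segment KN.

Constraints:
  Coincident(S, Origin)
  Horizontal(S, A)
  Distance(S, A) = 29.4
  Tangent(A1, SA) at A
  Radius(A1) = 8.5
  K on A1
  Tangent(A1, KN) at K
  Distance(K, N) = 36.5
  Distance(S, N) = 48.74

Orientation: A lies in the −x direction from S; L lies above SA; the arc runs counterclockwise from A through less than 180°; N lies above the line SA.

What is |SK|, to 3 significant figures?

22.4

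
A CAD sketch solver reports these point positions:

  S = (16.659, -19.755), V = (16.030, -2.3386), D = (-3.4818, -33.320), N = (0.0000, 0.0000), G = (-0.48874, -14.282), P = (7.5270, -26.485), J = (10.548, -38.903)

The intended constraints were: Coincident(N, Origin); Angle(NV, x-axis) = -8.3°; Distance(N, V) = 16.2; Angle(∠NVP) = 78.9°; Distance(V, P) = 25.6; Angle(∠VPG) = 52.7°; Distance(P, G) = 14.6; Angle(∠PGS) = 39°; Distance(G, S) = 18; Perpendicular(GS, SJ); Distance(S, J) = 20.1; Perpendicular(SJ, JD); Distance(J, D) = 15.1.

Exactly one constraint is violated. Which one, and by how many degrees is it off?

Perpendicular(SJ, JD) — off by 4.00°.

N = (0.00, 0.00) ✓; NV at -8.300° ✓; |NV| = 16.20 ✓; ∠NVP = 78.90° ✓; |VP| = 25.60 ✓; ∠VPG = 52.70° ✓; |PG| = 14.60 ✓; ∠PGS = 39.00° ✓; |GS| = 18.00 ✓; ∠(GS, SJ) = 90.00° ✓; |SJ| = 20.10 ✓; ∠(SJ, JD) = 94.00° ✗; |JD| = 15.10 ✓.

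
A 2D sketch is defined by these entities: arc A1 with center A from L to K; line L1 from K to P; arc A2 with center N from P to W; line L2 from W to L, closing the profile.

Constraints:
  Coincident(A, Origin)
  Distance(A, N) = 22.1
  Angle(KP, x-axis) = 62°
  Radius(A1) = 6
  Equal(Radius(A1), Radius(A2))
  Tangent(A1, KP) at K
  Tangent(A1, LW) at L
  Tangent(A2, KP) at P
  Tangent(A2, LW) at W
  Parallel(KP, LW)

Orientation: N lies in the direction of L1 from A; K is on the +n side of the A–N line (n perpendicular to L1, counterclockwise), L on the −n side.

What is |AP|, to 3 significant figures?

22.9

The slot axis is L1's direction at 62.0°, so u = (cos 62.0°, sin 62.0°) = (0.469, 0.883) and n = (−sin 62.0°, cos 62.0°) = (-0.883, 0.469). A is at the origin and N lies 22.1 along u from A, so N = 22.1·u = (10.4, 19.5). Tangency of A1 to both parallel lines with radius 6.0 puts K and L at A ± 6.0·n: K = (-5.30, 2.82), L = (5.30, -2.82). Equal radii place P and W the same way about N: P = N + 6.0·n = (5.08, 22.3), W = N − 6.0·n = (15.7, 16.7). Then |AP| = |P − A| = 22.9.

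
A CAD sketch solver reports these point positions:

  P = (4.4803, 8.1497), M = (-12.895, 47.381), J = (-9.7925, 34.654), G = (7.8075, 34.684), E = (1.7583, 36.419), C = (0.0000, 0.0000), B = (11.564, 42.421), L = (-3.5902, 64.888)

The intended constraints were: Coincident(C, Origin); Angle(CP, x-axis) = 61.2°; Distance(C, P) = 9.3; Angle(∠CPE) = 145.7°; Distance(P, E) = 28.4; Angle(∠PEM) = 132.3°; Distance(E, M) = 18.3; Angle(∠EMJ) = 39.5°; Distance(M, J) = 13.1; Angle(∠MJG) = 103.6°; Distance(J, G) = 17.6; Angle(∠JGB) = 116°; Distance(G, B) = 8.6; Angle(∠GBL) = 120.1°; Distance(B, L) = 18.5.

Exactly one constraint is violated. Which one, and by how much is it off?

Distance(B, L) = 18.5 — off by 8.60.

C = (0.00, 0.00) ✓; CP at 61.20° ✓; |CP| = 9.300 ✓; ∠CPE = 145.7° ✓; |PE| = 28.40 ✓; ∠PEM = 132.3° ✓; |EM| = 18.30 ✓; ∠EMJ = 39.50° ✓; |MJ| = 13.10 ✓; ∠MJG = 103.6° ✓; |JG| = 17.60 ✓; ∠JGB = 116.0° ✓; |GB| = 8.601 ✓; ∠GBL = 120.1° ✓; |BL| = 27.10 ✗.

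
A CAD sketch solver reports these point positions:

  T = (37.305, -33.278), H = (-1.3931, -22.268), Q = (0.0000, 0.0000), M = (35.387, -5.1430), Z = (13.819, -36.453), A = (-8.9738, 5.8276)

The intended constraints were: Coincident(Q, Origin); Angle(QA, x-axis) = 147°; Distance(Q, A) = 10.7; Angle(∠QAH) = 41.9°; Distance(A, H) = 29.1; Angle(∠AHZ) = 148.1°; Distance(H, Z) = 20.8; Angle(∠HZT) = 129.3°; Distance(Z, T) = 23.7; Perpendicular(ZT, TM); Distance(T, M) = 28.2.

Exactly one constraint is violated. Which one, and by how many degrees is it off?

Perpendicular(ZT, TM) — off by 3.80°.

Q = (0.00, 0.00) ✓; QA at 147.0° ✓; |QA| = 10.70 ✓; ∠QAH = 41.90° ✓; |AH| = 29.10 ✓; ∠AHZ = 148.1° ✓; |HZ| = 20.80 ✓; ∠HZT = 129.3° ✓; |ZT| = 23.70 ✓; ∠(ZT, TM) = 86.20° ✗; |TM| = 28.20 ✓.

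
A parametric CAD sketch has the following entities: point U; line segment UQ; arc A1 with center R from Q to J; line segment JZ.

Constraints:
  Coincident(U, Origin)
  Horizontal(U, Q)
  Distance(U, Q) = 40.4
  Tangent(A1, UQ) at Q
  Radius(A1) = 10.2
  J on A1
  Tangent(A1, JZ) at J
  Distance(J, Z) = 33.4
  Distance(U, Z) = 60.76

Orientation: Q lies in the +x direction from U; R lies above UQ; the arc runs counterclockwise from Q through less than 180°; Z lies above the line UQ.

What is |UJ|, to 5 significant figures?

51.861

U is at the origin; UQ is horizontal with |UQ| = 40.4 and Q on the +x side, so Q = (40.400, 0.0000). Tangency of A1 to UQ means the radius RQ is perpendicular to UQ, so R = Q + (0, 10.2) = (40.400, 10.200). Since RJ ⟂ JZ (tangency), |RZ| = √(10.2² + 33.4²) = 34.923 regardless of where J sits on A1. So Z lies on both circle(U, 60.76) and circle(R, 34.923); the above-UQ intersection is Z = (40.692, 45.122). J is the foot of the tangent from Z: J = (50.180, 13.098).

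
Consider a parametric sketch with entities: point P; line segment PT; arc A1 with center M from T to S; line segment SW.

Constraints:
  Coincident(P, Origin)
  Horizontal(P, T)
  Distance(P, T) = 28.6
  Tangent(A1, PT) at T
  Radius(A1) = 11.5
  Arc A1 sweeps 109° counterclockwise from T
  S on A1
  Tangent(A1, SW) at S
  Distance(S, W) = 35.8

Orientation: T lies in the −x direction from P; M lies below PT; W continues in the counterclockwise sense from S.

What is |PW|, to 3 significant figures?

56.4

P is at the origin; P and T share the same y with |PT| = 28.6 and T on the −x side, so T = (-28.6, 0.00). A1 meets PT tangentially, so MT is at right angles to PT, so M = T + (0, -11.5) = (-28.6, -11.5). On A1, T sits at bearing 90° from M; a 109° counterclockwise sweep puts S at bearing 199°, so S = M + 11.5·(cos 199°, sin 199°) = (-39.5, -15.2). A1 meets SW tangentially, so MS is at right angles to SW, so SW runs along (−sin 199°, cos 199°); with |SW| = 35.8, W = (-27.8, -49.1). Then |PW| = |W − P| = 56.4.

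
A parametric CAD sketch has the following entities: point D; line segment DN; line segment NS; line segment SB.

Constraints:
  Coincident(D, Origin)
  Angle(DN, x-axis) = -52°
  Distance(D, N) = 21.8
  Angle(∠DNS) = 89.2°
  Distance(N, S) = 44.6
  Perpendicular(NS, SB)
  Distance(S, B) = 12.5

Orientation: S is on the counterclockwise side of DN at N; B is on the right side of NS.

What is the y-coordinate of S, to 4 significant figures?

10.77

D is at the origin; DN runs at -52.0° with length 21.8, so N = 21.8·(cos -52.0°, sin -52.0°) = (13.42, -17.18). ∠DNS = 89.2°, so NS runs at -52.0° + (180° − 89.2°) = 38.80° from the x-axis; with |NS| = 44.6, S = N + 44.6·(cos 38.80°, sin 38.80°) = (48.18, 10.77). So S.y = 10.77.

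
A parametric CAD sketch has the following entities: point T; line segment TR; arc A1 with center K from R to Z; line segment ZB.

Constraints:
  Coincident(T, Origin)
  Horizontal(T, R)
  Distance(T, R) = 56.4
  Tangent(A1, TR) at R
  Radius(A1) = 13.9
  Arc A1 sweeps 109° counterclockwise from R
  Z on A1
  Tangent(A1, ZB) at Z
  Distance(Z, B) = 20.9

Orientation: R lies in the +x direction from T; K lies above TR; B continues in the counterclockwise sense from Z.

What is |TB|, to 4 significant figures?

73.45

T is at the origin; TR is horizontal with |TR| = 56.4 and R on the +x side, so R = (56.40, 0.000). Tangency of A1 to TR means the radius KR is perpendicular to TR, so K = R + (0, 13.9) = (56.40, 13.90). On A1, R sits at bearing -90° from K; a 109° counterclockwise sweep puts Z at bearing 19°, so Z = K + 13.9·(cos 19°, sin 19°) = (69.54, 18.43). A1 meets ZB tangentially, so KZ is at right angles to ZB, so ZB runs along (−sin 19°, cos 19°); with |ZB| = 20.9, B = (62.74, 38.19). Then |TB| = |B − T| = 73.45.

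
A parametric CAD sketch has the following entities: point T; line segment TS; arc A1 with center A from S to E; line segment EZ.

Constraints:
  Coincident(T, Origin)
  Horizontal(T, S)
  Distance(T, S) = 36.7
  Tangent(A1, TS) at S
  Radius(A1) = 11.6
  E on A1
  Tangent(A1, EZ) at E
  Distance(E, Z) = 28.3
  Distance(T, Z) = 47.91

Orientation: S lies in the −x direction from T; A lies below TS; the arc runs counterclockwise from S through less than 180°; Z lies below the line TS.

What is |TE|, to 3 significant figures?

49.2

T is at the origin; TS is horizontal with |TS| = 36.7 and S on the −x side, so S = (-36.7, 0.00). A1 meets TS tangentially, so AS is at right angles to TS, so A = S + (0, -11.6) = (-36.7, -11.6). Since AE ⟂ EZ (tangency), |AZ| = √(11.6² + 28.3²) = 30.6 regardless of where E sits on A1. So Z lies on both circle(T, 47.91) and circle(A, 30.6); the below-TS intersection is Z = (-26.0, -40.2). E is the foot of the tangent from Z: E = (-45.2, -19.5).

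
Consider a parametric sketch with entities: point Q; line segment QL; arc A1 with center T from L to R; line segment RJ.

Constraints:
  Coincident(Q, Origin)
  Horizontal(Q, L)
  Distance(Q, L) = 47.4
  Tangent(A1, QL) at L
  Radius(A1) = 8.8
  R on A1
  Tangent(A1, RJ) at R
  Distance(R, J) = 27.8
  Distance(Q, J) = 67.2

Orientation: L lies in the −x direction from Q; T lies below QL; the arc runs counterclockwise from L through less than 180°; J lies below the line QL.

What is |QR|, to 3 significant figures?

56.9

Checks: |TL| = 8.800 ✓; |TR| = 8.800 ✓; ∠(TR, RJ) = 90.00° ✓; |RJ| = 27.80 ✓; |QJ| = 67.20 ✓.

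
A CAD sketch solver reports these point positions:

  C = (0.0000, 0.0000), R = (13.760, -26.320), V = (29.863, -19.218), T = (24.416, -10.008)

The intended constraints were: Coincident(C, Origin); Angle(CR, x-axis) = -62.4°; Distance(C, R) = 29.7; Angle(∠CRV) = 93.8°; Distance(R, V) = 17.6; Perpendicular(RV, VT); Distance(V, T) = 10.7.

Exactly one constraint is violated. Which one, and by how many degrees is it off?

Perpendicular(RV, VT) — off by 6.80°.

C = (0.00, 0.00) ✓; CR at -62.40° ✓; |CR| = 29.70 ✓; ∠CRV = 93.80° ✓; |RV| = 17.60 ✓; ∠(RV, VT) = 96.80° ✗; |VT| = 10.70 ✓.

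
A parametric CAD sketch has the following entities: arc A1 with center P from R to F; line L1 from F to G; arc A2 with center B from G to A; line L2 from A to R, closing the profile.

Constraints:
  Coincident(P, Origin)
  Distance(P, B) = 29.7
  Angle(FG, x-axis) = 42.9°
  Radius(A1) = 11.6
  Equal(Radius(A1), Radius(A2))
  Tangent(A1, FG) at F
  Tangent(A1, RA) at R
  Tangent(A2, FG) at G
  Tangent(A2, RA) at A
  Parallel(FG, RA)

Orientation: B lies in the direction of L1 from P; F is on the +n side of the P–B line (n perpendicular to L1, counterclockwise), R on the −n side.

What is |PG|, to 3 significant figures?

31.9

The slot axis is L1's direction at 42.9°, so u = (cos 42.9°, sin 42.9°) = (0.733, 0.681) and n = (−sin 42.9°, cos 42.9°) = (-0.681, 0.733). P is at the origin and B lies 29.7 along u from P, so B = 29.7·u = (21.8, 20.2). Tangency of A1 to both parallel lines with radius 11.6 puts F and R at P ± 11.6·n: F = (-7.90, 8.50), R = (7.90, -8.50). Equal radii place G and A the same way about B: G = B + 11.6·n = (13.9, 28.7), A = B − 11.6·n = (29.7, 11.7). Then |PG| = |G − P| = 31.9.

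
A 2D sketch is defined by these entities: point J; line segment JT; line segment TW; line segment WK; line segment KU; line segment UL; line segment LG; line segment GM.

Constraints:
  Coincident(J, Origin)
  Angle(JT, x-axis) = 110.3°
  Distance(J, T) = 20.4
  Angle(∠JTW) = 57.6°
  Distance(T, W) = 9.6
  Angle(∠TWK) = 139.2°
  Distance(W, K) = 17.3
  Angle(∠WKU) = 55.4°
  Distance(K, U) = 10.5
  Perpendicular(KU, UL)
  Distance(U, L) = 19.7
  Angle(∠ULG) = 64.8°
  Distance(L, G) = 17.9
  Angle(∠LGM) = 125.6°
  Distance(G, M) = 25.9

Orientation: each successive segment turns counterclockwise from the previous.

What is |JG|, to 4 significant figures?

23.78

J is at the origin; JT runs at 110.3° with length 20.4, so T = (-7.077, 19.13). ∠JTW = 57.6° gives TW at -127.3° from the x-axis; with |TW| = 9.6, W = (-12.89, 11.50). ∠TWK = 139.2° gives WK at -86.50° from the x-axis; with |WK| = 17.3, K = (-11.84, -5.771). ∠WKU = 55.4° gives KU at 38.10° from the x-axis; with |KU| = 10.5, U = (-3.576, 0.7075). KU is perpendicular to UL, so UL runs at 128.1°; with |UL| = 19.7, L = (-15.73, 16.21). ∠ULG = 64.8° gives LG at -116.7° from the x-axis; with |LG| = 17.9, G = (-23.77, 0.2188). Then |JG| = |G − J| = 23.78.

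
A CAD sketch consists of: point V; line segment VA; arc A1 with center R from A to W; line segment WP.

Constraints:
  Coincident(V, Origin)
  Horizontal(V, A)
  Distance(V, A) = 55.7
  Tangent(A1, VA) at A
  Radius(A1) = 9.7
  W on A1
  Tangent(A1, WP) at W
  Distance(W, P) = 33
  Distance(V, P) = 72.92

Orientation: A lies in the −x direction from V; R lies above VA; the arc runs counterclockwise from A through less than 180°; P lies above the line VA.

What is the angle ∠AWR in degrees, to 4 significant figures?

34.77°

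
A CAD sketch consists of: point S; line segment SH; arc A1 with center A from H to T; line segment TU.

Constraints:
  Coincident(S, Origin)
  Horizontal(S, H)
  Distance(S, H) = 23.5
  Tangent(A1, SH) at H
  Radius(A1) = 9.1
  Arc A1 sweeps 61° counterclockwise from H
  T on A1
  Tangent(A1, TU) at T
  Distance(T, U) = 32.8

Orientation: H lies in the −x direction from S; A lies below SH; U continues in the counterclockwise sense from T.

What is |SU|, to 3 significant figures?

57.9

On A1, H sits at bearing 90° from A; a 61° counterclockwise sweep puts T at bearing 151°, so T = A + 9.1·(cos 151°, sin 151°) = (-31.5, -4.69). Tangency of A1 to TU means the radius AT is perpendicular to TU, so TU runs along (−sin 151°, cos 151°); with |TU| = 32.8, U = (-47.4, -33.4). Then |SU| = |U − S| = 57.9.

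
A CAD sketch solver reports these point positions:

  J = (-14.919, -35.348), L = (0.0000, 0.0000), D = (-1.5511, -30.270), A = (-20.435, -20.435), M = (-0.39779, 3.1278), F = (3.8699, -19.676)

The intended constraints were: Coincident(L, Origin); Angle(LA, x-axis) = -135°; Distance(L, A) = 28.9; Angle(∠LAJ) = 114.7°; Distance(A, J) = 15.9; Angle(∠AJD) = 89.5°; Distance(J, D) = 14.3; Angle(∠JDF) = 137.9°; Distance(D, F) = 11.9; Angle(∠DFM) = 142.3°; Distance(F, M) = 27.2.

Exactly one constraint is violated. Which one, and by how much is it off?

Distance(F, M) = 27.2 — off by 4.00.

L = (0.00, 0.00) ✓; LA at -135.0° ✓; |LA| = 28.90 ✓; ∠LAJ = 114.7° ✓; |AJ| = 15.90 ✓; ∠AJD = 89.50° ✓; |JD| = 14.30 ✓; ∠JDF = 137.9° ✓; |DF| = 11.90 ✓; ∠DFM = 142.3° ✓; |FM| = 23.20 ✗.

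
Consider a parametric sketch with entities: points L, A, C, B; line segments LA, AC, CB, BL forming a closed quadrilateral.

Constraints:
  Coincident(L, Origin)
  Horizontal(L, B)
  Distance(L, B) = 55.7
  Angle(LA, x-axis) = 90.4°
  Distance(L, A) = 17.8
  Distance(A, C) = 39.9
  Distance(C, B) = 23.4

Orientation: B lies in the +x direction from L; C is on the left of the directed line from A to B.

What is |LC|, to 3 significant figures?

43.3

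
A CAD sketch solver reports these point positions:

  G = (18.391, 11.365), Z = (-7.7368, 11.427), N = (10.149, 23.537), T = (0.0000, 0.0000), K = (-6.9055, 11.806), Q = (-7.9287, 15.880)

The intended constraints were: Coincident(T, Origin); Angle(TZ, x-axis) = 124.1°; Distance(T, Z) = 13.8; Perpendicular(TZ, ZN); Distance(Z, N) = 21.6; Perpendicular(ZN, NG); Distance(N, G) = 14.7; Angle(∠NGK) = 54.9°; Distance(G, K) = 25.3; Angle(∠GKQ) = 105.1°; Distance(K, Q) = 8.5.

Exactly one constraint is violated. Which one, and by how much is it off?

Distance(K, Q) = 8.5 — off by 4.30.

T = (0.00, 0.00) ✓; TZ at 124.1° ✓; |TZ| = 13.80 ✓; ∠(TZ, ZN) = 90.00° ✓; |ZN| = 21.60 ✓; ∠(ZN, NG) = 90.00° ✓; |NG| = 14.70 ✓; ∠NGK = 54.90° ✓; |GK| = 25.30 ✓; ∠GKQ = 105.1° ✓; |KQ| = 4.201 ✗.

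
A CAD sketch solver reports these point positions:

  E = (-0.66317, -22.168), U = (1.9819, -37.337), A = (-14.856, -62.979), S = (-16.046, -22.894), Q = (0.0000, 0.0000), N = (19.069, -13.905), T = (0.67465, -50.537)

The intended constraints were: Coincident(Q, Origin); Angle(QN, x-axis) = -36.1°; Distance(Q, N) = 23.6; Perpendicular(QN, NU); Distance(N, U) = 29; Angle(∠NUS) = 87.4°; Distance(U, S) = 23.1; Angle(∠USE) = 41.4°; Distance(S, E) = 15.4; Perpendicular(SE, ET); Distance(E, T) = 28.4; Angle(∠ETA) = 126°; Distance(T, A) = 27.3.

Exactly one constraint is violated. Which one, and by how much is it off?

Distance(T, A) = 27.3 — off by 7.40.

Q = (0.00, 0.00) ✓; QN at -36.10° ✓; |QN| = 23.60 ✓; ∠(QN, NU) = 90.00° ✓; |NU| = 29.00 ✓; ∠NUS = 87.40° ✓; |US| = 23.10 ✓; ∠USE = 41.40° ✓; |SE| = 15.40 ✓; ∠(SE, ET) = 90.00° ✓; |ET| = 28.40 ✓; ∠ETA = 126.0° ✓; |TA| = 19.90 ✗.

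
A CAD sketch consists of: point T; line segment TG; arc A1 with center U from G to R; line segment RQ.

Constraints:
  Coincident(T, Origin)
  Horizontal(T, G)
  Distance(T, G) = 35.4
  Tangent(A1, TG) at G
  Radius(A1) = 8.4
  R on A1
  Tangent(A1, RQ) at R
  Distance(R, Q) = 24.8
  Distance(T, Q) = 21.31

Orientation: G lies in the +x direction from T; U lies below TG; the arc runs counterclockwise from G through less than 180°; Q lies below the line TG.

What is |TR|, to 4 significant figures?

30.00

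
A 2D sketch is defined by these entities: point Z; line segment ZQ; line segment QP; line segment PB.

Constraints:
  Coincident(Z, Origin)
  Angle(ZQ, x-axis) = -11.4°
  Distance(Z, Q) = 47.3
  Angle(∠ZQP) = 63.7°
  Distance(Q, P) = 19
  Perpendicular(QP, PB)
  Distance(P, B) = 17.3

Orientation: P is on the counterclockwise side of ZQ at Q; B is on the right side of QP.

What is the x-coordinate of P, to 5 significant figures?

41.481

Z is at the origin; ZQ runs at -11.4° with length 47.3, so Q = 47.3·(cos -11.4°, sin -11.4°) = (46.367, -9.3492). ∠ZQP = 63.7°, so QP runs at -11.4° + (180° − 63.7°) = 104.90° from the x-axis; with |QP| = 19.0, P = Q + 19.0·(cos 104.90°, sin 104.90°) = (41.481, 9.0120). So P.x = 41.481.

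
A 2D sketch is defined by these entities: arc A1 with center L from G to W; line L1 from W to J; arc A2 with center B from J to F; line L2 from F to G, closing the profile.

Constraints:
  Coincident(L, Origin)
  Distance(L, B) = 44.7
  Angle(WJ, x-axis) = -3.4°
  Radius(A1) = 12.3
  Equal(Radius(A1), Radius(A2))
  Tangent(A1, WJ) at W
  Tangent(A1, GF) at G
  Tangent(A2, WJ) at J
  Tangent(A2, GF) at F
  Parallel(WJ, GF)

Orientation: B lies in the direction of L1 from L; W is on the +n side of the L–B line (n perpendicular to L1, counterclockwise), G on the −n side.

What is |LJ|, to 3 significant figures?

46.4

Tangency of A1 to both parallel lines with radius 12.3 puts W and G at L ± 12.3·n: W = (0.729, 12.3), G = (-0.729, -12.3). Equal radii place J and F the same way about B: J = B + 12.3·n = (45.4, 9.63), F = B − 12.3·n = (43.9, -14.9). Then |LJ| = |J − L| = 46.4.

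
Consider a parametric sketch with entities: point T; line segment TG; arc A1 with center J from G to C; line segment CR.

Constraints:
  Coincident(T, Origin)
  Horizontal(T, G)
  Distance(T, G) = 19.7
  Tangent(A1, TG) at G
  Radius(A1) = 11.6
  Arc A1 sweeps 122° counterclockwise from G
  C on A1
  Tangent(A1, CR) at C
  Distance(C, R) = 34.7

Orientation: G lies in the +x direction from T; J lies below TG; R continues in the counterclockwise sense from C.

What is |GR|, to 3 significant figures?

47.9

T is at the origin; TG is horizontal with |TG| = 19.7 and G on the +x side, so G = (19.7, 0.00). The tangent condition forces JG to be normal to TG, so J = G + (0, -11.6) = (19.7, -11.6). On A1, G sits at bearing 90° from J; a 122° counterclockwise sweep puts C at bearing 212°, so C = J + 11.6·(cos 212°, sin 212°) = (9.86, -17.7). Tangency of A1 to CR means the radius JC is perpendicular to CR, so CR runs along (−sin 212°, cos 212°); with |CR| = 34.7, R = (28.3, -47.2). Then |GR| = |R − G| = 47.9.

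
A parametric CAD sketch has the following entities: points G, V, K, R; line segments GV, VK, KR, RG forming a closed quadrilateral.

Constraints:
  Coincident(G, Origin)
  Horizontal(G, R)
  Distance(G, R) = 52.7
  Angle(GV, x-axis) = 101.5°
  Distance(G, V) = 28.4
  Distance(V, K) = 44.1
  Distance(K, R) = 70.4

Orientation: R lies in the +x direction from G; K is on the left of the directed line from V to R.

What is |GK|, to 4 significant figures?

66.34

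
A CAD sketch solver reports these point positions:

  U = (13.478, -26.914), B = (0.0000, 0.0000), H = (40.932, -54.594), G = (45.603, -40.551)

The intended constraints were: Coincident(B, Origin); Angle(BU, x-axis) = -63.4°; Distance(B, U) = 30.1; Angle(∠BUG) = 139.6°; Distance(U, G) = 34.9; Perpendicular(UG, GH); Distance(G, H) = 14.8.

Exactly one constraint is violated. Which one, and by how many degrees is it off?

Perpendicular(UG, GH) — off by 4.60°.

B = (0.00, 0.00) ✓; BU at -63.40° ✓; |BU| = 30.10 ✓; ∠BUG = 139.6° ✓; |UG| = 34.90 ✓; ∠(UG, GH) = 85.40° ✗; |GH| = 14.80 ✓.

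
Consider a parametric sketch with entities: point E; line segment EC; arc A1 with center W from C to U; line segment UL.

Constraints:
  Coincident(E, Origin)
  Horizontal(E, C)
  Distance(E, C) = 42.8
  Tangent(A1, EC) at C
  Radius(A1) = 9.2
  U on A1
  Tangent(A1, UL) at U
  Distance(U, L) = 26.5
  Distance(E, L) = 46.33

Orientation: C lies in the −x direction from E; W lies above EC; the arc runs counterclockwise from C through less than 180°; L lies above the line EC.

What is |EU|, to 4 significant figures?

34.64

Checks: |WU| = 9.200 ✓; ∠(WU, UL) = 90.00° ✓; |UL| = 26.50 ✓; |EL| = 46.33 ✓.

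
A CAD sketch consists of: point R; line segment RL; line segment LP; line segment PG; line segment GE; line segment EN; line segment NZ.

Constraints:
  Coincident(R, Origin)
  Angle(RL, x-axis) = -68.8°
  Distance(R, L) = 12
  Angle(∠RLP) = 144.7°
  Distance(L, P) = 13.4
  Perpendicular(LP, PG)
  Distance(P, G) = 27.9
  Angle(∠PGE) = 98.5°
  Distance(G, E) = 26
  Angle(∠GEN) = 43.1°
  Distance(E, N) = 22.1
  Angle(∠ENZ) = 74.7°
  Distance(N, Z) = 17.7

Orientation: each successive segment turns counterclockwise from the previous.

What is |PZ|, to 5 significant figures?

28.728

R is at the origin; RL runs at -68.8° with length 12.0, so L = (4.3395, -11.188). ∠RLP = 144.7° gives LP at -33.500° from the x-axis; with |LP| = 13.4, P = (15.514, -18.584). The perpendicularity gives PG at right angles to LP, so PG runs at 56.500°; with |PG| = 27.9, G = (30.913, 4.6816). ∠PGE = 98.5° gives GE at 138.00° from the x-axis; with |GE| = 26.0, E = (11.591, 22.079). ∠GEN = 43.1° gives EN at -85.100° from the x-axis; with |EN| = 22.1, N = (13.479, 0.059738). ∠ENZ = 74.7° gives NZ at 20.200° from the x-axis; with |NZ| = 17.7, Z = (30.090, 6.1715). Then |PZ| = |Z − P| = 28.728.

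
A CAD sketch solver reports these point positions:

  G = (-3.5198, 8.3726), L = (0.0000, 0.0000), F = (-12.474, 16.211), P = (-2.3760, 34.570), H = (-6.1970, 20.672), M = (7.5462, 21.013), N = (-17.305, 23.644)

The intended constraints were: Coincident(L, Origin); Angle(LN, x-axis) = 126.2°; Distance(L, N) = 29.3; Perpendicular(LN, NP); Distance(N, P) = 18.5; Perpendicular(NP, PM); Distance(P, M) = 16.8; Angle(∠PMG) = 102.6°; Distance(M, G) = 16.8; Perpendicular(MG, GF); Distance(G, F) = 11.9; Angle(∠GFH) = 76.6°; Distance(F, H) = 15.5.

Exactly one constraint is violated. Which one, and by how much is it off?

Distance(F, H) = 15.5 — off by 7.80.

L = (0.00, 0.00) ✓; LN at 126.2° ✓; |LN| = 29.30 ✓; ∠(LN, NP) = 90.00° ✓; |NP| = 18.50 ✓; ∠(NP, PM) = 90.00° ✓; |PM| = 16.80 ✓; ∠PMG = 102.6° ✓; |MG| = 16.80 ✓; ∠(MG, GF) = 90.00° ✓; |GF| = 11.90 ✓; ∠GFH = 76.60° ✓; |FH| = 7.701 ✗.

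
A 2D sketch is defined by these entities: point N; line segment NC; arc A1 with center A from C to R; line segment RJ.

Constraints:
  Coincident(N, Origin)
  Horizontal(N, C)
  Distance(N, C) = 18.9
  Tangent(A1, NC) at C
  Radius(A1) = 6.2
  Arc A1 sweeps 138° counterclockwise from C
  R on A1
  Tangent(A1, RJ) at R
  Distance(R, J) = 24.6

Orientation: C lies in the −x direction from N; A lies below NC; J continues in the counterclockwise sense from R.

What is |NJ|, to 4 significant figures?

27.68

On A1, C sits at bearing 90° from A; a 138° counterclockwise sweep puts R at bearing 228°, so R = A + 6.2·(cos 228°, sin 228°) = (-23.05, -10.81). Since A1 is tangent to RJ there, AR ⟂ RJ, so RJ runs along (−sin 228°, cos 228°); with |RJ| = 24.6, J = (-4.767, -27.27). Then |NJ| = |J − N| = 27.68.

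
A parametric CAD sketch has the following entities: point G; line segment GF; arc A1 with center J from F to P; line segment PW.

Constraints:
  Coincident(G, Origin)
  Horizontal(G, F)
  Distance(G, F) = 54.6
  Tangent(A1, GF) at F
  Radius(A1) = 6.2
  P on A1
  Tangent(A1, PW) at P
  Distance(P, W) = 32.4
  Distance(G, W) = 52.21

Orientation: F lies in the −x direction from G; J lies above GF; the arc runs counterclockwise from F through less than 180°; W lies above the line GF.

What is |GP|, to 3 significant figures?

48.9

Checks: |JP| = 6.200 ✓; ∠(JP, PW) = 90.00° ✓; |PW| = 32.40 ✓; |GW| = 52.21 ✓.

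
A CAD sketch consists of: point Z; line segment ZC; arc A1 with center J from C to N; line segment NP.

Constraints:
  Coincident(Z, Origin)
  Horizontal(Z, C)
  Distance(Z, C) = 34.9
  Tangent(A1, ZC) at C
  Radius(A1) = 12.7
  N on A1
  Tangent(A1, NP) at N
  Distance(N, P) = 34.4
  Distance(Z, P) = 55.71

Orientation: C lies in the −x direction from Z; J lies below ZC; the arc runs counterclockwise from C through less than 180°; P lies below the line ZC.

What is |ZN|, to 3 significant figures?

49.6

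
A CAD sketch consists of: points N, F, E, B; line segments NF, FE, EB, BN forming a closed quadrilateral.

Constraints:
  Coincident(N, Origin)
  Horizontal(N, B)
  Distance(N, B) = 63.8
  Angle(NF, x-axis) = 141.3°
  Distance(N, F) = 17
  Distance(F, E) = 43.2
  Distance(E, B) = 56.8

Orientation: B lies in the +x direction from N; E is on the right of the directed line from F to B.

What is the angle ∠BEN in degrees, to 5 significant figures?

92.018°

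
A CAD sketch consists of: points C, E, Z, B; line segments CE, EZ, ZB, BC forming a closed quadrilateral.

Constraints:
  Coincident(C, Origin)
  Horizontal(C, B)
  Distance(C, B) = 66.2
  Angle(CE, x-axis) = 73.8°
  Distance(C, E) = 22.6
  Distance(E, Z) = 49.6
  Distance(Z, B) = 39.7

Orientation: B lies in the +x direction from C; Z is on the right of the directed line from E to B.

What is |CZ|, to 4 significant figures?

38.25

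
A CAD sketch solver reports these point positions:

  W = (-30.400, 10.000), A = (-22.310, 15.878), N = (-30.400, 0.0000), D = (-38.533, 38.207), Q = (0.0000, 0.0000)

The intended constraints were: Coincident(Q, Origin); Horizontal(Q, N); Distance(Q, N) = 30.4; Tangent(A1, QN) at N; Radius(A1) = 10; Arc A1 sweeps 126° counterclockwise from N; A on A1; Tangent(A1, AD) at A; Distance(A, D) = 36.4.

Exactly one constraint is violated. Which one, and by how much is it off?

Distance(A, D) = 36.4 — off by 8.80.

Q = (0.00, 0.00) ✓; Q.y = 0.00, N.y = 0.00 ✓; |QN| = 30.40 ✓; ∠(WN, NQ) = 90.00° ✓; |WN| = 10.00 ✓; bearing(W→A) − bearing(W→N) = 126.0° ✓; |WA| = 10.00 ✓; ∠(WA, AD) = 90.00° ✓; |AD| = 27.60 ✗.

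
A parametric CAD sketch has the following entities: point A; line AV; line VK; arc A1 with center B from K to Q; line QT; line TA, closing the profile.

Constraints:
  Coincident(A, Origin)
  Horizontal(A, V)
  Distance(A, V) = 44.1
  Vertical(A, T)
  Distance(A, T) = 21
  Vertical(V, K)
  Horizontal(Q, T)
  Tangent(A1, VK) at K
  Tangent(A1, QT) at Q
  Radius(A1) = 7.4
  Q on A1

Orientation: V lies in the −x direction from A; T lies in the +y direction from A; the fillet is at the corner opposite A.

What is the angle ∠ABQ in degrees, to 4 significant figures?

110.3°

A is at the origin; AV is horizontal with |AV| = 44.1 and V on the −x side, so V = (-44.10, 0.000). AT is vertical with |AT| = 21.0 and T on the +y side, so T = (0.000, 21.00). The virtual corner opposite A is at (-44.10, 21.00). The tangent condition forces BK to be normal to VK and the tangent condition forces BQ to be normal to QT, with radius 7.4, so the center B sits 7.4 in from both sides at B = (-36.70, 13.60). That places the tangent points at K = (-44.10, 13.60) on VK and Q = (-36.70, 21.00) on QT. Then cos ∠ABQ = BA·BQ / (|BA||BQ|), giving 110.3°.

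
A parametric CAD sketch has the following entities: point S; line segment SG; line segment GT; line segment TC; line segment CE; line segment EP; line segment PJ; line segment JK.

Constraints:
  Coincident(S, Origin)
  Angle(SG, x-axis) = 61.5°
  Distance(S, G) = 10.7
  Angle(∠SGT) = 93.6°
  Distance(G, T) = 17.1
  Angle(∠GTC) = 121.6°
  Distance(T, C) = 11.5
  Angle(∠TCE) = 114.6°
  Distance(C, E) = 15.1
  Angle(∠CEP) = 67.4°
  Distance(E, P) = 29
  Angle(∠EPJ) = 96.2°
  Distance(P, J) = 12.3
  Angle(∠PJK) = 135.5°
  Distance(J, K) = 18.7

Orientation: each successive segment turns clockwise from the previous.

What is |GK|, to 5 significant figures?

27.979

S is at the origin; SG runs at 61.5° with length 10.7, so G = (5.1056, 9.4033). ∠SGT = 93.6° gives GT at -24.900° from the x-axis; with |GT| = 17.1, T = (20.616, 2.2036). ∠GTC = 121.6° gives TC at -83.300° from the x-axis; with |TC| = 11.5, C = (21.958, -9.2178). ∠TCE = 114.6° gives CE at -148.70° from the x-axis; with |CE| = 15.1, E = (9.0554, -17.063). ∠CEP = 67.4° gives EP at 98.700° from the x-axis; with |EP| = 29.0, P = (4.6689, 11.604). ∠EPJ = 96.2° gives PJ at 14.900° from the x-axis; with |PJ| = 12.3, J = (16.555, 14.766). ∠PJK = 135.5° gives JK at -29.600° from the x-axis; with |JK| = 18.7, K = (32.815, 5.5298). Then |GK| = |K − G| = 27.979.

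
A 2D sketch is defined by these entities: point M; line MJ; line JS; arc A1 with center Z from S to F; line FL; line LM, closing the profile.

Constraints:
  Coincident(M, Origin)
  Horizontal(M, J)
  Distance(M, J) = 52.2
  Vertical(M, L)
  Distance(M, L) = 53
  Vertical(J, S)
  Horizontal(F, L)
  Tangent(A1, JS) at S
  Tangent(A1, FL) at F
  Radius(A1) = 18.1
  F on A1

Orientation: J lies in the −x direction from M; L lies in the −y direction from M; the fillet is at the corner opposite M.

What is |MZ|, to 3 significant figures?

48.8

M is at the origin; M and J share the same y with |MJ| = 52.2 and J on the −x side, so J = (-52.2, 0.00). M and L share the same x with |ML| = 53.0 and L on the −y side, so L = (0.00, -53.0). The virtual corner opposite M is at (-52.2, -53.0). The tangent condition forces ZS to be normal to JS and since A1 is tangent to FL there, ZF ⟂ FL, with radius 18.1, so the center Z sits 18.1 in from both sides at Z = (-34.1, -34.9). Then |MZ| = |Z − M| = 48.8.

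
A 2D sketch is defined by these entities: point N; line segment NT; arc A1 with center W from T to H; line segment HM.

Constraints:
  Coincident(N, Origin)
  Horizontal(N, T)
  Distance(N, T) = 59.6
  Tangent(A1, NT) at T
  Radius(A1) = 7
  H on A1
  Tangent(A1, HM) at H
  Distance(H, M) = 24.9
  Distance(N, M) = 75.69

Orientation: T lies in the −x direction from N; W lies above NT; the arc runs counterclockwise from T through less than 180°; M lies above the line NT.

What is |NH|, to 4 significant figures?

55.16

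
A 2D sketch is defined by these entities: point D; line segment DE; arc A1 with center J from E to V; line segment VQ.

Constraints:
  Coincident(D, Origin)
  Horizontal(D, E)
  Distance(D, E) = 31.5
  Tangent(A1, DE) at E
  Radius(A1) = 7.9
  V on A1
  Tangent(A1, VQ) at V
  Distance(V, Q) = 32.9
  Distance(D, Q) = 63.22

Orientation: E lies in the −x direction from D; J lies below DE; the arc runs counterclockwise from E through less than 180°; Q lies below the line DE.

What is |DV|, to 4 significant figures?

38.76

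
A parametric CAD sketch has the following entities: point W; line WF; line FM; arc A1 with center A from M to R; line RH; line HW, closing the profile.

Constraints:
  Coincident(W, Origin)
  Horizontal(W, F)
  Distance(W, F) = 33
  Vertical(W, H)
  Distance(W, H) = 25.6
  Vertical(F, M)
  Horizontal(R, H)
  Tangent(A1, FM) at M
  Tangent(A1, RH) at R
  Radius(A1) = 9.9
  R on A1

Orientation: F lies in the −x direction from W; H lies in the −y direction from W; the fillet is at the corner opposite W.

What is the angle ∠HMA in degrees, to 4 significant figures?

16.70°

The virtual corner opposite W is at (-33.00, -25.60). A1 meets FM tangentially, so AM is at right angles to FM and tangency of A1 to RH means the radius AR is perpendicular to RH, with radius 9.9, so the center A sits 9.9 in from both sides at A = (-23.10, -15.70). That places the tangent points at M = (-33.00, -15.70) on FM and R = (-23.10, -25.60) on RH. Then cos ∠HMA = MH·MA / (|MH||MA|), giving 16.70°.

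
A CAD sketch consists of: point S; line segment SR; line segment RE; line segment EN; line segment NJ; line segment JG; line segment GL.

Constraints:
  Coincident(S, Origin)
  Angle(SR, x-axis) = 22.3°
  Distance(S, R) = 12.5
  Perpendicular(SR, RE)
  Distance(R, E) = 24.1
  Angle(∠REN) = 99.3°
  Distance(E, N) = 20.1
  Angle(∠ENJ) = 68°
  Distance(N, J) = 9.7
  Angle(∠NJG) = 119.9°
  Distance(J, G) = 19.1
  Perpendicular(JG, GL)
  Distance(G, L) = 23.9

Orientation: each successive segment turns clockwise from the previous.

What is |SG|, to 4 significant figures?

17.88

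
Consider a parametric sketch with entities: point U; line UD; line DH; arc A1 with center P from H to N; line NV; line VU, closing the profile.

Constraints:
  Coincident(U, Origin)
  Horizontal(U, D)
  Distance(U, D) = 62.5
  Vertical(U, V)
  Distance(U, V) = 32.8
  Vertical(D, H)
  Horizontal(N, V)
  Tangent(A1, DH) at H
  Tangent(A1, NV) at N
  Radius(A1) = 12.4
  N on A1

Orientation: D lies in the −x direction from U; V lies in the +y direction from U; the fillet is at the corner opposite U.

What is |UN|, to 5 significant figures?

59.882

The virtual corner opposite U is at (-62.500, 32.800). A1 meets DH tangentially, so PH is at right angles to DH and tangency of A1 to NV means the radius PN is perpendicular to NV, with radius 12.4, so the center P sits 12.4 in from both sides at P = (-50.100, 20.400). That places the tangent points at H = (-62.500, 20.400) on DH and N = (-50.100, 32.800) on NV. Then |UN| = |N − U| = 59.882.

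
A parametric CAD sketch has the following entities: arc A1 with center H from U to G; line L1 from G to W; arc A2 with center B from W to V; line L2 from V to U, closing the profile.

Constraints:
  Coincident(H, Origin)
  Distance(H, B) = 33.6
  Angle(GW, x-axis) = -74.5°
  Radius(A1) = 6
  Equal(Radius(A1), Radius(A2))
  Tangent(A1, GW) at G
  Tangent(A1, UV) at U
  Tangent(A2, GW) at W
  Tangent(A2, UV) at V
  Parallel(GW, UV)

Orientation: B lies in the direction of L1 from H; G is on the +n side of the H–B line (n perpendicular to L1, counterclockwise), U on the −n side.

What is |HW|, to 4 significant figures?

34.13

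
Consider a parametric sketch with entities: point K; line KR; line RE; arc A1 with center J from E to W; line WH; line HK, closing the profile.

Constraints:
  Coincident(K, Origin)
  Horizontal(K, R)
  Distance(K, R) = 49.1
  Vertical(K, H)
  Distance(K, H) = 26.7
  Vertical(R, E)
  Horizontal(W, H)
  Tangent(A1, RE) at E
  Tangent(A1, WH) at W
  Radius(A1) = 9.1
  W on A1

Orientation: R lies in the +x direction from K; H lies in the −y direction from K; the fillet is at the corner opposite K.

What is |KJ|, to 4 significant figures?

43.70

KH is vertical with |KH| = 26.7 and H on the −y side, so H = (0.000, -26.70). The virtual corner opposite K is at (49.10, -26.70). The tangent condition forces JE to be normal to RE and A1 meets WH tangentially, so JW is at right angles to WH, with radius 9.1, so the center J sits 9.1 in from both sides at J = (40.00, -17.60). Then |KJ| = |J − K| = 43.70.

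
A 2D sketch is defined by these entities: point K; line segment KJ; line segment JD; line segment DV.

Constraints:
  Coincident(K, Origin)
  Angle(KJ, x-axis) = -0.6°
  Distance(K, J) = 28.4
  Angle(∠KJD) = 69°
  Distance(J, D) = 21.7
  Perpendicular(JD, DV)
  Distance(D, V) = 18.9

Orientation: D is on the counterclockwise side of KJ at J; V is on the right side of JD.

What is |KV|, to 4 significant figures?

46.85

K is at the origin; KJ runs at -0.6° with length 28.4, so J = 28.4·(cos -0.6°, sin -0.6°) = (28.40, -0.2974). ∠KJD = 69.0°, so JD runs at -0.6° + (180° − 69.0°) = 110.4° from the x-axis; with |JD| = 21.7, D = J + 21.7·(cos 110.4°, sin 110.4°) = (20.83, 20.04). The perpendicularity gives DV at right angles to JD; with |DV| = 18.9 on the right of JD, V = D + 18.9·(0.9373, 0.3486) = (38.55, 26.63). Then |KV| = |V − K| = 46.85.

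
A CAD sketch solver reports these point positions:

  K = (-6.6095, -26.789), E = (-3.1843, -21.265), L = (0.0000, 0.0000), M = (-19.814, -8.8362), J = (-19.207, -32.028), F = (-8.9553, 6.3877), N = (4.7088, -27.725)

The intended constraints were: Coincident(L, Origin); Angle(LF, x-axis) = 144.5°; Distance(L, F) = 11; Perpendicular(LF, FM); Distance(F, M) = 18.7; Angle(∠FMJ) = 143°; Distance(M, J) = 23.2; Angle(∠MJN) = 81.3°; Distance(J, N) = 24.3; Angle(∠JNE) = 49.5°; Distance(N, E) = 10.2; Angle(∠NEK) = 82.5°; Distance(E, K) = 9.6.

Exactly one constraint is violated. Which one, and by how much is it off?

Distance(E, K) = 9.6 — off by 3.10.

L = (0.00, 0.00) ✓; LF at 144.5° ✓; |LF| = 11.00 ✓; ∠(LF, FM) = 90.00° ✓; |FM| = 18.70 ✓; ∠FMJ = 143.0° ✓; |MJ| = 23.20 ✓; ∠MJN = 81.30° ✓; |JN| = 24.30 ✓; ∠JNE = 49.50° ✓; |NE| = 10.20 ✓; ∠NEK = 82.50° ✓; |EK| = 6.500 ✗.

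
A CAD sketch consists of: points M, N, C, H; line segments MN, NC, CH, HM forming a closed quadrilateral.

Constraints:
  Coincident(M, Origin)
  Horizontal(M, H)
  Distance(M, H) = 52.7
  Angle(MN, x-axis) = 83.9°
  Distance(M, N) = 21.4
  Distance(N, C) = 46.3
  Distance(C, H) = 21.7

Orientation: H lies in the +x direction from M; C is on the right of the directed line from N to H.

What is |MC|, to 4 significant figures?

36.55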